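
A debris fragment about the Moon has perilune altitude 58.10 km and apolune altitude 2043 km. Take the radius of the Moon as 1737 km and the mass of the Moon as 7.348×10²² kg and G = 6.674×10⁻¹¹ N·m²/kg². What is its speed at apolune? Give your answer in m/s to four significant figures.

μ = GM = 6.674×10⁻¹¹ × 7.348×10²² = 4.904×10¹² m³/s².
r_p = 1737 + 58.10 = 1795.1 km = 1.7951×10⁶ m.
r_a = 1737 + 2043 = 3780.0 km = 3.7800×10⁶ m.
Semi-major axis a = (r_p + r_a)/2 = 2787.6 km = 2.788×10⁶ m.
Vis-viva: v² = μ(2/r − 1/a) = 4.904×10¹² × (5.291×10⁻⁷ − 3.587×10⁻⁷) = 8.355×10⁵ m²/s².
v = 914.0 m/s.

v ≈ 914.0 m/s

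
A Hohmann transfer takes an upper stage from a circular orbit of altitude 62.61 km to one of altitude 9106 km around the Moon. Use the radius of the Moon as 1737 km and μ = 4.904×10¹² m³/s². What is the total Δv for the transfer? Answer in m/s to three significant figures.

Δv_total ≈ 825 m/s

r₁ = 1737 + 62.61 = 1799.6 km = 1.7996×10⁶ m.
r₂ = 1737 + 9106 = 10843 km = 1.0843×10⁷ m.
Transfer ellipse a_t = (r₁ + r₂)/2 = 6.321×10⁶ m.
At r₁: circular v_c1 = √(μ/r₁) = 1651 m/s; transfer-perilune v_p = √[μ(2/r₁ − 1/a_t)] = 2162 m/s.
Δv₁ = v_p − v_c1 = 511.2 m/s.
At r₂: circular v_c2 = √(μ/r₂) = 672.5 m/s; transfer-apolune v_a = √[μ(2/r₂ − 1/a_t)] = 358.8 m/s.
Δv₂ = v_c2 − v_a = 313.7 m/s.
Total Δv = Δv₁ + Δv₂ = 824.9 m/s.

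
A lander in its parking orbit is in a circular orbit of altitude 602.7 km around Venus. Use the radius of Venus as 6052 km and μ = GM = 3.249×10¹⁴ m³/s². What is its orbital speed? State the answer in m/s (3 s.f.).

v ≈ 6990 m/s

r = 6052 + 602.7 = 6654.7 km = 6.6547×10⁶ m.
For a circular orbit v = √(μ/r) = √(3.249×10¹⁴ / 6.655×10⁶) = √(4.882×10⁷) = 6987 m/s.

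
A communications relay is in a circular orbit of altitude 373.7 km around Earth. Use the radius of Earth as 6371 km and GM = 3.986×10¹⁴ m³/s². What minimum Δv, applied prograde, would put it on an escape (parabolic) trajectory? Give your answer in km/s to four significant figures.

r = 6371 + 373.7 = 6744.7 km = 6.7447×10⁶ m.
Circular speed v_c = √(μ/r) = 7688 m/s.
Escape speed v_esc = √(2μ/r) = √2 × v_c = 10870 m/s.
Δv = v_esc − v_c = 3184 m/s = 3.184 km/s.

Δv ≈ 3.184 km/s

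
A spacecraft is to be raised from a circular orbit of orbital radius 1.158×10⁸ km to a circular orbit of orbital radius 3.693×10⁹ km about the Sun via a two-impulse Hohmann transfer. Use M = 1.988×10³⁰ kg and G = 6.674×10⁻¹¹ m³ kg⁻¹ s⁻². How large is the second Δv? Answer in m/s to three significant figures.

μ = GM = 6.674×10⁻¹¹ × 1.988×10³⁰ = 1.327×10²⁰ m³/s².
r₁ = 1.158×10⁸ km = 1.158×10¹¹ m.
r₂ = 3.693×10⁹ km = 3.693×10¹² m.
Transfer ellipse a_t = (r₁ + r₂)/2 = 1.904×10¹² m.
At r₁: circular v_c1 = √(μ/r₁) = 33850 m/s; transfer-perihelion v_p = √[μ(2/r₁ − 1/a_t)] = 47140 m/s.
At r₂: circular v_c2 = √(μ/r₂) = 5994 m/s; transfer-aphelion v_a = √[μ(2/r₂ − 1/a_t)] = 1478 m/s.
Δv₂ = v_c2 − v_a = 4516 m/s.

Δv ≈ 4520 m/s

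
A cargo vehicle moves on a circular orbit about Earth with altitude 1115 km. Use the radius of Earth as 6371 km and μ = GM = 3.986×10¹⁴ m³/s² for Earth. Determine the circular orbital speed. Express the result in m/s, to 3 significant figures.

r = 6371 + 1115 = 7486.0 km = 7.4860×10⁶ m.
For a circular orbit v = √(μ/r) = √(3.986×10¹⁴ / 7.486×10⁶) = √(5.325×10⁷) = 7297 m/s.

v ≈ 7300 m/s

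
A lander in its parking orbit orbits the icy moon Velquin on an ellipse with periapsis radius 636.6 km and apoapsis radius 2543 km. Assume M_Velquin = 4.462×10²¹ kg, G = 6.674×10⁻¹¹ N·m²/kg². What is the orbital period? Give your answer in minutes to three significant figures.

T ≈ 385 minutes

μ = GM = 6.674×10⁻¹¹ × 4.462×10²¹ = 2.978×10¹¹ m³/s².
Semi-major axis a = (r_p + r_a)/2 = (636.60 + 2543.0)/2 = 1589.8 km = 1.590×10⁶ m.
By Kepler's third law T = 2π√(a³/μ) = 2π × 3.673×10³ = 2.308×10⁴ s.
= 384.7 minutes.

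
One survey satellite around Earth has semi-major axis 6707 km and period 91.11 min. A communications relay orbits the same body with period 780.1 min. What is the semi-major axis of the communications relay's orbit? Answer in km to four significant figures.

a₂ ≈ 28070 km

Kepler's third law: a³ ∝ T², so a₂ = a₁ (T₂/T₁)^(2/3).
T₂/T₁ = 8.562, (T₂/T₁)^(2/3) = 4.185.
a₂ = 6707 × 4.185 = 28070 km.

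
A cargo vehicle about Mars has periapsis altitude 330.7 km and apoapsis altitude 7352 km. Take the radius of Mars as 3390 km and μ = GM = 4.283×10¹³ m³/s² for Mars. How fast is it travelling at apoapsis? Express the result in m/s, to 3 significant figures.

r_p = 3390 + 330.7 = 3720.7 km = 3.7207×10⁶ m.
r_a = 3390 + 7352 = 10742 km = 1.0742×10⁷ m.
Semi-major axis a = (r_p + r_a)/2 = 7231.4 km = 7.231×10⁶ m.
Vis-viva: v² = μ(2/r − 1/a) = 4.283×10¹³ × (1.862×10⁻⁷ − 1.383×10⁻⁷) = 2.051×10⁶ m²/s².
v = 1432 m/s.

v ≈ 1430 m/s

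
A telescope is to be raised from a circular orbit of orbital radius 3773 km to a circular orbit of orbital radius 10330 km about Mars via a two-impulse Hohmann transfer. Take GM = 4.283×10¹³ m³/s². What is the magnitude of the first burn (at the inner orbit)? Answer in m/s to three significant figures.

r₁ = 3773 km = 3.773×10⁶ m.
r₂ = 10330 km = 1.033×10⁷ m.
Transfer ellipse a_t = (r₁ + r₂)/2 = 7.052×10⁶ m.
At r₁: circular v_c1 = √(μ/r₁) = 3369 m/s; transfer-periapsis v_p = √[μ(2/r₁ − 1/a_t)] = 4078 m/s.
Δv₁ = v_p − v_c1 = 708.7 m/s.

Δv ≈ 709 m/s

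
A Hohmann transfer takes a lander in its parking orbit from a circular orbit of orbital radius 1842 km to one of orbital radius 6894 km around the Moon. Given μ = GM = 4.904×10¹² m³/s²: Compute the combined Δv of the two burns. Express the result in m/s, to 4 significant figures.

r₁ = 1842 km = 1.842×10⁶ m.
r₂ = 6894 km = 6.894×10⁶ m.
Transfer ellipse a_t = (r₁ + r₂)/2 = 4.368×10⁶ m.
At r₁: circular v_c1 = √(μ/r₁) = 1632 m/s; transfer-perilune v_p = √[μ(2/r₁ − 1/a_t)] = 2050 m/s.
Δv₁ = v_p − v_c1 = 418.2 m/s.
At r₂: circular v_c2 = √(μ/r₂) = 843.4 m/s; transfer-apolune v_a = √[μ(2/r₂ − 1/a_t)] = 547.7 m/s.
Δv₂ = v_c2 − v_a = 295.7 m/s.
Total Δv = Δv₁ + Δv₂ = 713.9 m/s.

Δv_total ≈ 713.9 m/s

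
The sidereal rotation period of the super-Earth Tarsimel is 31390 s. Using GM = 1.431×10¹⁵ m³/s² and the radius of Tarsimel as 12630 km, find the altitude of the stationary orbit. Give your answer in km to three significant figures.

h_sync ≈ 20300 km

A synchronous orbit has period T, so by Kepler's third law a = (μT²/4π²)^(1/3).
μT²/4π² = 1.431×10¹⁵ × (3.139×10⁴)² / 39.48 = 3.572×10²² m³.
a = 3.293×10⁷ m = 32932 km.
Altitude h = a − R = 32932 − 12630 = 20302 km.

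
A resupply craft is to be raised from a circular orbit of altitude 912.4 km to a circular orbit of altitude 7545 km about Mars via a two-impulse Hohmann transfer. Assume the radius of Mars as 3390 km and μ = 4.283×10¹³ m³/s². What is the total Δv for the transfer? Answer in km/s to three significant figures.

Δv_total ≈ 1.12 km/s

r₁ = 3390 + 912.4 = 4302.4 km = 4.3024×10⁶ m.
r₂ = 3390 + 7545 = 10935 km = 1.0935×10⁷ m.
Transfer ellipse a_t = (r₁ + r₂)/2 = 7.619×10⁶ m.
At r₁: circular v_c1 = √(μ/r₁) = 3155 m/s; transfer-periapsis v_p = √[μ(2/r₁ − 1/a_t)] = 3780 m/s.
Δv₁ = v_p − v_c1 = 624.8 m/s.
At r₂: circular v_c2 = √(μ/r₂) = 1979 m/s; transfer-apoapsis v_a = √[μ(2/r₂ − 1/a_t)] = 1487 m/s.
Δv₂ = v_c2 − v_a = 491.9 m/s.
Total Δv = Δv₁ + Δv₂ = 1117 m/s = 1.117 km/s.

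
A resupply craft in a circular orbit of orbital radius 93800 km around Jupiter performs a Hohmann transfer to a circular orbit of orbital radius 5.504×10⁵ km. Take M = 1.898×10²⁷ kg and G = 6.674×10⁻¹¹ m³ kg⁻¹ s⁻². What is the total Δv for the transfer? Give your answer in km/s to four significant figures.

Δv_total ≈ 18.27 km/s

μ = GM = 6.674×10⁻¹¹ × 1.898×10²⁷ = 1.267×10¹⁷ m³/s².
r₁ = 93800 km = 9.380×10⁷ m.
r₂ = 5.504×10⁵ km = 5.504×10⁸ m.
Transfer ellipse a_t = (r₁ + r₂)/2 = 3.221×10⁸ m.
At r₁: circular v_c1 = √(μ/r₁) = 36750 m/s; transfer-perijove v_p = √[μ(2/r₁ − 1/a_t)] = 48040 m/s.
Δv₁ = v_p − v_c1 = 11290 m/s.
At r₂: circular v_c2 = √(μ/r₂) = 15170 m/s; transfer-apojove v_a = √[μ(2/r₂ − 1/a_t)] = 8187 m/s.
Δv₂ = v_c2 − v_a = 6984 m/s.
Total Δv = Δv₁ + Δv₂ = 18270 m/s = 18.27 km/s.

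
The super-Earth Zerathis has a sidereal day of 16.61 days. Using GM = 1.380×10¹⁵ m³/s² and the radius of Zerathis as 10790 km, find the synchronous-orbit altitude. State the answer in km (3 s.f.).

T = 16.61 days = 1.435×10⁶ s.
A synchronous orbit has period T, so by Kepler's third law a = (μT²/4π²)^(1/3).
μT²/4π² = 1.380×10¹⁵ × (1.435×10⁶)² / 39.48 = 7.199×10²⁵ m³.
a = 4.160×10⁸ m = 4.1600×10⁵ km.
Altitude h = a − R = 4.1600×10⁵ − 10790 = 4.0521×10⁵ km.

h_sync ≈ 4.05×10⁵ km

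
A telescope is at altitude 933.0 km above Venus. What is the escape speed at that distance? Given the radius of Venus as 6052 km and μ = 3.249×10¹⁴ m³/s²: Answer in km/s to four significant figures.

r = 6052 + 933.0 = 6985.0 km = 6.9850×10⁶ m.
Escape speed v_esc = √(2μ/r) = √(2 × 3.249×10¹⁴ / 6.985×10⁶) = √(9.303×10⁷) = 9645 m/s.
= 9.645 km/s.

v_esc ≈ 9.645 km/s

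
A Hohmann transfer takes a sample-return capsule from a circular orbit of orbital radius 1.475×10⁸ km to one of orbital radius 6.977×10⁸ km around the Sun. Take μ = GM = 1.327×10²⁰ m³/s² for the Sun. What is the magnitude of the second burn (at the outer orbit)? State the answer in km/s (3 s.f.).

r₁ = 1.475×10⁸ km = 1.475×10¹¹ m.
r₂ = 6.977×10⁸ km = 6.977×10¹¹ m.
Transfer ellipse a_t = (r₁ + r₂)/2 = 4.226×10¹¹ m.
At r₁: circular v_c1 = √(μ/r₁) = 29990 m/s; transfer-perihelion v_p = √[μ(2/r₁ − 1/a_t)] = 38540 m/s.
At r₂: circular v_c2 = √(μ/r₂) = 13790 m/s; transfer-aphelion v_a = √[μ(2/r₂ − 1/a_t)] = 8148 m/s.
Δv₂ = v_c2 − v_a = 5644 m/s.
= 5.644 km/s.

Δv ≈ 5.64 km/s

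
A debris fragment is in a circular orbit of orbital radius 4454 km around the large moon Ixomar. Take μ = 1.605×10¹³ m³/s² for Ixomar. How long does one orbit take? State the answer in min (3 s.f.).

r = 4454 km = 4.454×10⁶ m.
Kepler's third law: T = 2π√(r³/μ) = 2π√((4.454×10⁶)³ / 1.605×10¹³).
r³/μ = 5.505×10⁶ s², so T = 2π × 2.346×10³ = 1.474×10⁴ s.
Converting: 1.474×10⁴ s ÷ 60.00 = 245.7 min.

T ≈ 246 min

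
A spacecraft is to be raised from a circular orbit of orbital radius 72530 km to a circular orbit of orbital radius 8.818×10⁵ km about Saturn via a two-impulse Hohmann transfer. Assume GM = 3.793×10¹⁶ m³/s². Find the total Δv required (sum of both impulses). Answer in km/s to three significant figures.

r₁ = 72530 km = 7.253×10⁷ m.
r₂ = 8.818×10⁵ km = 8.818×10⁸ m.
Transfer ellipse a_t = (r₁ + r₂)/2 = 4.772×10⁸ m.
At r₁: circular v_c1 = √(μ/r₁) = 22870 m/s; transfer-perikrone v_p = √[μ(2/r₁ − 1/a_t)] = 31090 m/s.
Δv₁ = v_p − v_c1 = 8219 m/s.
At r₂: circular v_c2 = √(μ/r₂) = 6559 m/s; transfer-apokrone v_a = √[μ(2/r₂ − 1/a_t)] = 2557 m/s.
Δv₂ = v_c2 − v_a = 4002 m/s.
Total Δv = Δv₁ + Δv₂ = 12220 m/s = 12.22 km/s.

Δv_total ≈ 12.2 km/s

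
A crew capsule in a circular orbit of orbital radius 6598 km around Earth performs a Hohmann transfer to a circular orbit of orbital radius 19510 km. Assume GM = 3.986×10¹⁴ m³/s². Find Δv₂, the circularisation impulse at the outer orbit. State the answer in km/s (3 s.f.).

r₁ = 6598 km = 6.598×10⁶ m.
r₂ = 19510 km = 1.951×10⁷ m.
Transfer ellipse a_t = (r₁ + r₂)/2 = 1.305×10⁷ m.
At r₁: circular v_c1 = √(μ/r₁) = 7773 m/s; transfer-perigee v_p = √[μ(2/r₁ − 1/a_t)] = 9502 m/s.
At r₂: circular v_c2 = √(μ/r₂) = 4520 m/s; transfer-apogee v_a = √[μ(2/r₂ − 1/a_t)] = 3213 m/s.
Δv₂ = v_c2 − v_a = 1307 m/s.
= 1.307 km/s.

Δv ≈ 1.31 km/s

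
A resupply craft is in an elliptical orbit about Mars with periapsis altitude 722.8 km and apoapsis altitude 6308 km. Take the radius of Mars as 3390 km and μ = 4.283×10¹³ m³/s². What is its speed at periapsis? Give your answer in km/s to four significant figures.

v ≈ 3.824 km/s

r_p = 3390 + 722.8 = 4112.8 km = 4.1128×10⁶ m.
r_a = 3390 + 6308 = 9698.0 km = 9.6980×10⁶ m.
Semi-major axis a = (r_p + r_a)/2 = 6905.4 km = 6.905×10⁶ m.
Vis-viva: v² = μ(2/r − 1/a) = 4.283×10¹³ × (4.863×10⁻⁷ − 1.448×10⁻⁷) = 1.463×10⁷ m²/s².
v = 3824 m/s = 3.824 km/s.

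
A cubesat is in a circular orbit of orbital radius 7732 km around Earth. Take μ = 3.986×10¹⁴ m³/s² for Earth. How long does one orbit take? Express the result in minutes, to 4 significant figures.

T ≈ 112.8 minutes

r = 7732 km = 7.732×10⁶ m.
Kepler's third law: T = 2π√(r³/μ) = 2π√((7.732×10⁶)³ / 3.986×10¹⁴).
r³/μ = 1.160×10⁶ s², so T = 2π × 1.077×10³ = 6.766×10³ s.
Converting: 6.766×10³ s ÷ 60.00 = 112.8 minutes.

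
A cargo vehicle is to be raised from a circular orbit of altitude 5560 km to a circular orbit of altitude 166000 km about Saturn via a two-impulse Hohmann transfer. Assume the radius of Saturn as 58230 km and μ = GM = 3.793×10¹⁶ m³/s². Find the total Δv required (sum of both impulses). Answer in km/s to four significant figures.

r₁ = 58230 + 5560 = 63790 km = 6.3790×10⁷ m.
r₂ = 58230 + 166000 = 224230 km = 2.2423×10⁸ m.
Transfer ellipse a_t = (r₁ + r₂)/2 = 1.440×10⁸ m.
At r₁: circular v_c1 = √(μ/r₁) = 24380 m/s; transfer-perikrone v_p = √[μ(2/r₁ − 1/a_t)] = 30430 m/s.
Δv₁ = v_p − v_c1 = 6043 m/s.
At r₂: circular v_c2 = √(μ/r₂) = 13010 m/s; transfer-apokrone v_a = √[μ(2/r₂ − 1/a_t)] = 8656 m/s.
Δv₂ = v_c2 − v_a = 4350 m/s.
Total Δv = Δv₁ + Δv₂ = 10390 m/s = 10.39 km/s.

Δv_total ≈ 10.39 km/s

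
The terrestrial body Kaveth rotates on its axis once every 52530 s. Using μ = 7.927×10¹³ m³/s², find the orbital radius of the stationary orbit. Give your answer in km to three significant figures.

r_sync ≈ 17700 km

A synchronous orbit has period T, so by Kepler's third law a = (μT²/4π²)^(1/3).
μT²/4π² = 7.927×10¹³ × (5.253×10⁴)² / 39.48 = 5.541×10²¹ m³.
a = 1.770×10⁷ m = 17695 km.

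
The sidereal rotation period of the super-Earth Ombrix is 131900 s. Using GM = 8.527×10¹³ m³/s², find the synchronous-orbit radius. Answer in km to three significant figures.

A synchronous orbit has period T, so by Kepler's third law a = (μT²/4π²)^(1/3).
μT²/4π² = 8.527×10¹³ × (1.319×10⁵)² / 39.48 = 3.758×10²² m³.
a = 3.349×10⁷ m = 33495 km.

r_sync ≈ 33500 km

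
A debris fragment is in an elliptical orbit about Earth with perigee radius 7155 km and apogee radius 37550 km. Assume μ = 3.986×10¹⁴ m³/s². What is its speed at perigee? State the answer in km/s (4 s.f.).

Semi-major axis a = (r_p + r_a)/2 = 22352 km = 2.235×10⁷ m.
Vis-viva: v² = μ(2/r − 1/a) = 3.986×10¹⁴ × (2.795×10⁻⁷ − 4.474×10⁻⁸) = 9.359×10⁷ m²/s².
v = 9674 m/s = 9.674 km/s.

v ≈ 9.674 km/s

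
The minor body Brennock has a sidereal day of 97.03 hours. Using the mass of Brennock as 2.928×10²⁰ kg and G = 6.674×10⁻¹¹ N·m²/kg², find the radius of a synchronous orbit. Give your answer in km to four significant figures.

r_sync ≈ 3923 km

μ = GM = 6.674×10⁻¹¹ × 2.928×10²⁰ = 1.954×10¹⁰ m³/s².
T = 97.03 hours = 3.493×10⁵ s.
A synchronous orbit has period T, so by Kepler's third law a = (μT²/4π²)^(1/3).
μT²/4π² = 1.954×10¹⁰ × (3.493×10⁵)² / 39.48 = 6.040×10¹⁹ m³.
a = 3.923×10⁶ m = 3923.5 km.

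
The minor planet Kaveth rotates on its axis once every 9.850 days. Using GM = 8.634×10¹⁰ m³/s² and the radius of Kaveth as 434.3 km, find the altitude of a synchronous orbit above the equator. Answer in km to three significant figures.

T = 9.850 days = 8.510×10⁵ s.
A synchronous orbit has period T, so by Kepler's third law a = (μT²/4π²)^(1/3).
μT²/4π² = 8.634×10¹⁰ × (8.510×10⁵)² / 39.48 = 1.584×10²¹ m³.
a = 1.166×10⁷ m = 11657 km.
Altitude h = a − R = 11657 − 434.3 = 11223 km.

h_sync ≈ 11200 km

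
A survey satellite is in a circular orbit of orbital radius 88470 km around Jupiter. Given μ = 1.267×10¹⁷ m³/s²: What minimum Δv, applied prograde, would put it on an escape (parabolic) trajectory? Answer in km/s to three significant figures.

r = 88470 km = 8.847×10⁷ m.
Circular speed v_c = √(μ/r) = 37840 m/s.
Escape speed v_esc = √(2μ/r) = √2 × v_c = 53520 m/s.
Δv = v_esc − v_c = 15680 m/s = 15.68 km/s.

Δv ≈ 15.7 km/s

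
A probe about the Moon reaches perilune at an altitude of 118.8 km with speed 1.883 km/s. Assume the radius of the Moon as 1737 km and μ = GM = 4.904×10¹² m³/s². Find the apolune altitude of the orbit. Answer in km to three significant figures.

r_p = 1737 + 118.8 = 1855.8 km = 1.856×10⁶ m.
Specific energy ε = v²/2 − μ/r = -8.697×10⁵ J/kg, so a = −μ/(2ε) = 2.819×10⁶ m.
The apsides satisfy r_p + r_a = 2a, so the apolune radius is 2a − r_p = 3.783×10⁶ m = 3783.0 km.
Apolune altitude = 3783.0 − 1737 = 2046.0 km.

apolune altitude ≈ 2050 km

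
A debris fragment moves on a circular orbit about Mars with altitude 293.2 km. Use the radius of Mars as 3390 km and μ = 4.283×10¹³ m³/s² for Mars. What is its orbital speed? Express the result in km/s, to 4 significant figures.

v ≈ 3.410 km/s

r = 3390 + 293.2 = 3683.2 km = 3.6832×10⁶ m.
For a circular orbit v = √(μ/r) = √(4.283×10¹³ / 3.683×10⁶) = √(1.163×10⁷) = 3410 m/s.
That is 3.410 km/s.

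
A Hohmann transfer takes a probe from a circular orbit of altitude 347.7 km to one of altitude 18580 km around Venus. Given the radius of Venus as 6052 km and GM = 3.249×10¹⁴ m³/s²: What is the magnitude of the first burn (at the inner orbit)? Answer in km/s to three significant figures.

Δv ≈ 1.85 km/s

r₁ = 6052 + 347.7 = 6399.7 km = 6.3997×10⁶ m.
r₂ = 6052 + 18580 = 24632 km = 2.4632×10⁷ m.
Transfer ellipse a_t = (r₁ + r₂)/2 = 1.552×10⁷ m.
At r₁: circular v_c1 = √(μ/r₁) = 7125 m/s; transfer-periapsis v_p = √[μ(2/r₁ − 1/a_t)] = 8978 m/s.
Δv₁ = v_p − v_c1 = 1852 m/s.
= 1.852 km/s.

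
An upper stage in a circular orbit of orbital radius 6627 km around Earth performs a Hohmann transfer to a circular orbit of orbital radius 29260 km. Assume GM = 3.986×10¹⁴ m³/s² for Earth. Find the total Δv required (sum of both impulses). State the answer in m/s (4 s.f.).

Δv_total ≈ 3596 m/s

r₁ = 6627 km = 6.627×10⁶ m.
r₂ = 29260 km = 2.926×10⁷ m.
Transfer ellipse a_t = (r₁ + r₂)/2 = 1.794×10⁷ m.
At r₁: circular v_c1 = √(μ/r₁) = 7756 m/s; transfer-perigee v_p = √[μ(2/r₁ − 1/a_t)] = 9904 m/s.
Δv₁ = v_p − v_c1 = 2148 m/s.
At r₂: circular v_c2 = √(μ/r₂) = 3691 m/s; transfer-apogee v_a = √[μ(2/r₂ − 1/a_t)] = 2243 m/s.
Δv₂ = v_c2 − v_a = 1448 m/s.
Total Δv = Δv₁ + Δv₂ = 3596 m/s.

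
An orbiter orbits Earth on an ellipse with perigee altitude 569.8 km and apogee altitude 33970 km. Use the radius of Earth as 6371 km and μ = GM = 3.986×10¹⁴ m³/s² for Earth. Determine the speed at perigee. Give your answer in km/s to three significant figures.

v ≈ 9.90 km/s

r_p = 6371 + 569.8 = 6940.8 km = 6.9408×10⁶ m.
r_a = 6371 + 33970 = 40341 km = 4.0341×10⁷ m.
Semi-major axis a = (r_p + r_a)/2 = 23641 km = 2.364×10⁷ m.
Vis-viva: v² = μ(2/r − 1/a) = 3.986×10¹⁴ × (2.882×10⁻⁷ − 4.230×10⁻⁸) = 9.800×10⁷ m²/s².
v = 9899 m/s = 9.899 km/s.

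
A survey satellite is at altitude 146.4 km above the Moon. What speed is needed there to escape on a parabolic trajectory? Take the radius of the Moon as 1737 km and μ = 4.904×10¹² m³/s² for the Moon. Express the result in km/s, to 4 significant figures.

r = 1737 + 146.4 = 1883.4 km = 1.8834×10⁶ m.
Escape speed v_esc = √(2μ/r) = √(2 × 4.904×10¹² / 1.883×10⁶) = √(5.208×10⁶) = 2282 m/s.
= 2.282 km/s.

v_esc ≈ 2.282 km/s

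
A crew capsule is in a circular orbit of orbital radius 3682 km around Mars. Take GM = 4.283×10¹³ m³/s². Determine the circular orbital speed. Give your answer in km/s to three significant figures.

v ≈ 3.41 km/s

r = 3682 km = 3.682×10⁶ m.
For a circular orbit v = √(μ/r) = √(4.283×10¹³ / 3.682×10⁶) = √(1.163×10⁷) = 3411 m/s.
That is 3.411 km/s.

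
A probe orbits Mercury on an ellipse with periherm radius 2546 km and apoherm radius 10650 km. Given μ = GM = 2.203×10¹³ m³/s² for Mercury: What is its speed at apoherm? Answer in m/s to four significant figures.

Semi-major axis a = (r_p + r_a)/2 = 6598.0 km = 6.598×10⁶ m.
Vis-viva: v² = μ(2/r − 1/a) = 2.203×10¹³ × (1.878×10⁻⁷ − 1.516×10⁻⁷) = 7.982×10⁵ m²/s².
v = 893.4 m/s.

v ≈ 893.4 m/s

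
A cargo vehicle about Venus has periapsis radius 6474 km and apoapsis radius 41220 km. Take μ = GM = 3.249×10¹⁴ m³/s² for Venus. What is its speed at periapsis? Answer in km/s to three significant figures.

Semi-major axis a = (r_p + r_a)/2 = 23847 km = 2.385×10⁷ m.
Vis-viva: v² = μ(2/r − 1/a) = 3.249×10¹⁴ × (3.089×10⁻⁷ − 4.193×10⁻⁸) = 8.675×10⁷ m²/s².
v = 9314 m/s = 9.314 km/s.

v ≈ 9.31 km/s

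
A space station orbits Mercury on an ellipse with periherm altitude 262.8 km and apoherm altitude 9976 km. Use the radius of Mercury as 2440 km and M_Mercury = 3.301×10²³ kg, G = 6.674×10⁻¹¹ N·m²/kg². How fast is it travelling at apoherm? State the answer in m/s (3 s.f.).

μ = GM = 6.674×10⁻¹¹ × 3.301×10²³ = 2.203×10¹³ m³/s².
r_p = 2440 + 262.8 = 2702.8 km = 2.7028×10⁶ m.
r_a = 2440 + 9976 = 12416 km = 1.2416×10⁷ m.
Semi-major axis a = (r_p + r_a)/2 = 7559.4 km = 7.559×10⁶ m.
Vis-viva: v² = μ(2/r − 1/a) = 2.203×10¹³ × (1.611×10⁻⁷ − 1.323×10⁻⁷) = 6.344×10⁵ m²/s².
v = 796.5 m/s.

v ≈ 797 m/s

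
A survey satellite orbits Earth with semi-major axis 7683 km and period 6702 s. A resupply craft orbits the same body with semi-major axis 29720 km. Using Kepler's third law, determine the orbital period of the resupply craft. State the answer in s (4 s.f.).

Kepler's third law: T² ∝ a³, so T₂ = T₁ (a₂/a₁)^(3/2).
a₂/a₁ = 3.868, (a₂/a₁)^(3/2) = 7.608.
T₂ = 6702 × 7.608 = 50990 s.

T₂ ≈ 50990 s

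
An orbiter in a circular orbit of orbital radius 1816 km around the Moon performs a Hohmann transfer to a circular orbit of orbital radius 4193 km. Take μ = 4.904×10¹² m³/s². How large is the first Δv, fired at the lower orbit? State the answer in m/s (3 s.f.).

r₁ = 1816 km = 1.816×10⁶ m.
r₂ = 4193 km = 4.193×10⁶ m.
Transfer ellipse a_t = (r₁ + r₂)/2 = 3.004×10⁶ m.
At r₁: circular v_c1 = √(μ/r₁) = 1643 m/s; transfer-perilune v_p = √[μ(2/r₁ − 1/a_t)] = 1941 m/s.
Δv₁ = v_p − v_c1 = 298.0 m/s.

Δv ≈ 298 m/s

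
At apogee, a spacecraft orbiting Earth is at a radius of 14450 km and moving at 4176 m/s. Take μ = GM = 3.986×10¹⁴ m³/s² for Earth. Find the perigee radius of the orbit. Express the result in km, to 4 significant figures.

perigee radius ≈ 6679 km

r_a = 1.445×10⁷ m.
Specific energy ε = v²/2 − μ/r = -1.887×10⁷ J/kg, so a = −μ/(2ε) = 1.056×10⁷ m.
The apsides satisfy r_p + r_a = 2a, so the perigee radius is 2a − r_a = 6.679×10⁶ m = 6678.8 km.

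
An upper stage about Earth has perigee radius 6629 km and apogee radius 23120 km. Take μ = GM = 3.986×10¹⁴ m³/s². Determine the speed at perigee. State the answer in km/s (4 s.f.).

Semi-major axis a = (r_p + r_a)/2 = 14874 km = 1.487×10⁷ m.
Vis-viva: v² = μ(2/r − 1/a) = 3.986×10¹⁴ × (3.017×10⁻⁷ − 6.723×10⁻⁸) = 9.346×10⁷ m²/s².
v = 9668 m/s = 9.668 km/s.

v ≈ 9.668 km/s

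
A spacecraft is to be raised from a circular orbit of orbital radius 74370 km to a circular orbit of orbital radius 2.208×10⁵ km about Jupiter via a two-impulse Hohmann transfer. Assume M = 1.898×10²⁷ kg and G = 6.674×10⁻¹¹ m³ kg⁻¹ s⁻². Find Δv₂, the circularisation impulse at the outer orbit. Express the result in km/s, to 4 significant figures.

μ = GM = 6.674×10⁻¹¹ × 1.898×10²⁷ = 1.267×10¹⁷ m³/s².
r₁ = 74370 km = 7.437×10⁷ m.
r₂ = 2.208×10⁵ km = 2.208×10⁸ m.
Transfer ellipse a_t = (r₁ + r₂)/2 = 1.476×10⁸ m.
At r₁: circular v_c1 = √(μ/r₁) = 41270 m/s; transfer-perijove v_p = √[μ(2/r₁ − 1/a_t)] = 50480 m/s.
At r₂: circular v_c2 = √(μ/r₂) = 23950 m/s; transfer-apojove v_a = √[μ(2/r₂ − 1/a_t)] = 17000 m/s.
Δv₂ = v_c2 − v_a = 6949 m/s.
= 6.949 km/s.

Δv ≈ 6.949 km/s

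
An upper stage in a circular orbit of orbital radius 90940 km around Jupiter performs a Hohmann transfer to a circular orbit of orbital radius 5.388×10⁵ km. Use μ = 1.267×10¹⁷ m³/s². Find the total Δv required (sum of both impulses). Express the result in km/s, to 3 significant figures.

r₁ = 90940 km = 9.094×10⁷ m.
r₂ = 5.388×10⁵ km = 5.388×10⁸ m.
Transfer ellipse a_t = (r₁ + r₂)/2 = 3.149×10⁸ m.
At r₁: circular v_c1 = √(μ/r₁) = 37330 m/s; transfer-perijove v_p = √[μ(2/r₁ − 1/a_t)] = 48830 m/s.
Δv₁ = v_p − v_c1 = 11500 m/s.
At r₂: circular v_c2 = √(μ/r₂) = 15330 m/s; transfer-apojove v_a = √[μ(2/r₂ − 1/a_t)] = 8241 m/s.
Δv₂ = v_c2 − v_a = 7094 m/s.
Total Δv = Δv₁ + Δv₂ = 18590 m/s = 18.59 km/s.

Δv_total ≈ 18.6 km/s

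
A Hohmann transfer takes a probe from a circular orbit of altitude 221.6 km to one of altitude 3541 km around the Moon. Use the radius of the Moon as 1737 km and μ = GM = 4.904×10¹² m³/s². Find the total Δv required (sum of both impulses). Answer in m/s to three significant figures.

Δv_total ≈ 583 m/s

r₁ = 1737 + 221.6 = 1958.6 km = 1.9586×10⁶ m.
r₂ = 1737 + 3541 = 5278.0 km = 5.2780×10⁶ m.
Transfer ellipse a_t = (r₁ + r₂)/2 = 3.618×10⁶ m.
At r₁: circular v_c1 = √(μ/r₁) = 1582 m/s; transfer-perilune v_p = √[μ(2/r₁ − 1/a_t)] = 1911 m/s.
Δv₁ = v_p − v_c1 = 328.8 m/s.
At r₂: circular v_c2 = √(μ/r₂) = 963.9 m/s; transfer-apolune v_a = √[μ(2/r₂ − 1/a_t)] = 709.2 m/s.
Δv₂ = v_c2 − v_a = 254.7 m/s.
Total Δv = Δv₁ + Δv₂ = 583.5 m/s.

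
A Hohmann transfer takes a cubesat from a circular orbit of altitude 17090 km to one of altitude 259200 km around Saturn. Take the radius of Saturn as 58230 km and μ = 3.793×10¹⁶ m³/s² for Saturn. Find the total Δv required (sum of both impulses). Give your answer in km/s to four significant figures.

Δv_total ≈ 10.25 km/s

r₁ = 58230 + 17090 = 75320 km = 7.5320×10⁷ m.
r₂ = 58230 + 259200 = 317430 km = 3.1743×10⁸ m.
Transfer ellipse a_t = (r₁ + r₂)/2 = 1.964×10⁸ m.
At r₁: circular v_c1 = √(μ/r₁) = 22440 m/s; transfer-perikrone v_p = √[μ(2/r₁ − 1/a_t)] = 28530 m/s.
Δv₁ = v_p − v_c1 = 6090 m/s.
At r₂: circular v_c2 = √(μ/r₂) = 10930 m/s; transfer-apokrone v_a = √[μ(2/r₂ − 1/a_t)] = 6770 m/s.
Δv₂ = v_c2 − v_a = 4161 m/s.
Total Δv = Δv₁ + Δv₂ = 10250 m/s = 10.25 km/s.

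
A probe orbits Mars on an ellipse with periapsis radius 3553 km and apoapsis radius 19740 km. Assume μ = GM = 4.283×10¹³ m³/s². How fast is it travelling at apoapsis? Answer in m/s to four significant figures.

Semi-major axis a = (r_p + r_a)/2 = 11646 km = 1.165×10⁷ m.
Vis-viva: v² = μ(2/r − 1/a) = 4.283×10¹³ × (1.013×10⁻⁷ − 8.586×10⁻⁸) = 6.619×10⁵ m²/s².
v = 813.6 m/s.

v ≈ 813.6 m/s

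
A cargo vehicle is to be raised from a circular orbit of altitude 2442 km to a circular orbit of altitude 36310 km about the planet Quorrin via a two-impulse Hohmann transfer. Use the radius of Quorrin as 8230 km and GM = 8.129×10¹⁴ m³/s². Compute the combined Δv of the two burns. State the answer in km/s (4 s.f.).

Δv_total ≈ 3.974 km/s

r₁ = 8230 + 2442 = 10672 km = 1.0672×10⁷ m.
r₂ = 8230 + 36310 = 44540 km = 4.4540×10⁷ m.
Transfer ellipse a_t = (r₁ + r₂)/2 = 2.761×10⁷ m.
At r₁: circular v_c1 = √(μ/r₁) = 8728 m/s; transfer-periapsis v_p = √[μ(2/r₁ − 1/a_t)] = 11090 m/s.
Δv₁ = v_p − v_c1 = 2358 m/s.
At r₂: circular v_c2 = √(μ/r₂) = 4272 m/s; transfer-apoapsis v_a = √[μ(2/r₂ − 1/a_t)] = 2656 m/s.
Δv₂ = v_c2 − v_a = 1616 m/s.
Total Δv = Δv₁ + Δv₂ = 3974 m/s = 3.974 km/s.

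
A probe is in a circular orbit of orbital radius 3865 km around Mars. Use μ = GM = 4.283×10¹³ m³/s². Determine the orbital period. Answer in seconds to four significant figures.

T ≈ 7295 seconds

r = 3865 km = 3.865×10⁶ m.
Kepler's third law: T = 2π√(r³/μ) = 2π√((3.865×10⁶)³ / 4.283×10¹³).
r³/μ = 1.348×10⁶ s², so T = 2π × 1.161×10³ = 7.295×10³ s.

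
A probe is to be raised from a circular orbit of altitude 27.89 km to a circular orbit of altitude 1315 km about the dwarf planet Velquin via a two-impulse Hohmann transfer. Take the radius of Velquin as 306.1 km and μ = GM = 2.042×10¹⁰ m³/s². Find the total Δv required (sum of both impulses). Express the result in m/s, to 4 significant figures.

Δv_total ≈ 117.8 m/s

r₁ = 306.1 + 27.89 = 333.99 km = 3.3399×10⁵ m.
r₂ = 306.1 + 1315 = 1621.1 km = 1.6211×10⁶ m.
Transfer ellipse a_t = (r₁ + r₂)/2 = 9.775×10⁵ m.
At r₁: circular v_c1 = √(μ/r₁) = 247.3 m/s; transfer-periapsis v_p = √[μ(2/r₁ − 1/a_t)] = 318.4 m/s.
Δv₁ = v_p − v_c1 = 71.15 m/s.
At r₂: circular v_c2 = √(μ/r₂) = 112.2 m/s; transfer-apoapsis v_a = √[μ(2/r₂ − 1/a_t)] = 65.60 m/s.
Δv₂ = v_c2 − v_a = 46.63 m/s.
Total Δv = Δv₁ + Δv₂ = 117.8 m/s.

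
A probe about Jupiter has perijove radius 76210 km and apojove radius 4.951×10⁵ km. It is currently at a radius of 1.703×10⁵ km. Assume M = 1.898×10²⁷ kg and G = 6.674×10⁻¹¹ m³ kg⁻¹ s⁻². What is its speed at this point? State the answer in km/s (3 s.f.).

μ = GM = 6.674×10⁻¹¹ × 1.898×10²⁷ = 1.267×10¹⁷ m³/s².
Semi-major axis a = (r_p + r_a)/2 = 2.8566×10⁵ km = 2.857×10⁸ m.
Vis-viva: v² = μ(2/r − 1/a) = 1.267×10¹⁷ × (1.174×10⁻⁸ − 3.501×10⁻⁹) = 1.044×10⁹ m²/s².
v = 32310 m/s = 32.31 km/s.

v ≈ 32.3 km/s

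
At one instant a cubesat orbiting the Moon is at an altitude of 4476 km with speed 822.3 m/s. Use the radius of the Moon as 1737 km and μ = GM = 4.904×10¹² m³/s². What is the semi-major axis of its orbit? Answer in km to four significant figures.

r = 1737 + 4476 = 6213.0 km = 6.213×10⁶ m.
Vis-viva rearranged: 1/a = 2/r − v²/μ = 3.219×10⁻⁷ − 1.379×10⁻⁷ = 1.840×10⁻⁷ m⁻¹.
a = 5.434×10⁶ m = 5434.1 km.

a ≈ 5434 km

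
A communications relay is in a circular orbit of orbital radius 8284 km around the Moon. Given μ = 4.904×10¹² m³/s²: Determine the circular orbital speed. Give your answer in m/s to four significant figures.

r = 8284 km = 8.284×10⁶ m.
For a circular orbit v = √(μ/r) = √(4.904×10¹² / 8.284×10⁶) = √(5.920×10⁵) = 769.4 m/s.

v ≈ 769.4 m/s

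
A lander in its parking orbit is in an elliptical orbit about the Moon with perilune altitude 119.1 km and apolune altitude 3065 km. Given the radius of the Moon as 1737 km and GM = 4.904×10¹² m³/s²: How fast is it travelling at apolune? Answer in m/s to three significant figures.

r_p = 1737 + 119.1 = 1856.1 km = 1.8561×10⁶ m.
r_a = 1737 + 3065 = 4802.0 km = 4.8020×10⁶ m.
Semi-major axis a = (r_p + r_a)/2 = 3329.1 km = 3.329×10⁶ m.
Vis-viva: v² = μ(2/r − 1/a) = 4.904×10¹² × (4.165×10⁻⁷ − 3.004×10⁻⁷) = 5.694×10⁵ m²/s².
v = 754.6 m/s.

v ≈ 755 m/s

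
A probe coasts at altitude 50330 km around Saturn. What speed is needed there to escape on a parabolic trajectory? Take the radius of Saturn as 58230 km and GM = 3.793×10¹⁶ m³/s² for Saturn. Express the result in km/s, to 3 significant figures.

r = 58230 + 50330 = 108560 km = 1.0856×10⁸ m.
Escape speed v_esc = √(2μ/r) = √(2 × 3.793×10¹⁶ / 1.086×10⁸) = √(6.988×10⁸) = 26430 m/s.
= 26.43 km/s.

v_esc ≈ 26.4 km/s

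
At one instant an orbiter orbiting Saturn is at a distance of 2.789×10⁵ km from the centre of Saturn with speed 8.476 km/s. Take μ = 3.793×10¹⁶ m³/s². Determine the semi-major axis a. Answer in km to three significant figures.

r = 2.789×10⁸ m.
Specific orbital energy ε = v²/2 − μ/r = (8476)²/2 − 3.793×10¹⁶/2.789×10⁸ = -1.001×10⁸ J/kg.
Since ε = −μ/(2a), a = −μ/(2ε) = 1.895×10⁸ m = 1.8950×10⁵ km.

a ≈ 1.90×10⁵ km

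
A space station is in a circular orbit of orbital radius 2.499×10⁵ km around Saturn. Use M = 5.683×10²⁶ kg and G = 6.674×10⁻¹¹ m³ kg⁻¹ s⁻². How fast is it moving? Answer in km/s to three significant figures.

v ≈ 12.3 km/s

μ = GM = 6.674×10⁻¹¹ × 5.683×10²⁶ = 3.793×10¹⁶ m³/s².
r = 2.499×10⁵ km = 2.499×10⁸ m.
For a circular orbit v = √(μ/r) = √(3.793×10¹⁶ / 2.499×10⁸) = √(1.518×10⁸) = 12320 m/s.
That is 12.32 km/s.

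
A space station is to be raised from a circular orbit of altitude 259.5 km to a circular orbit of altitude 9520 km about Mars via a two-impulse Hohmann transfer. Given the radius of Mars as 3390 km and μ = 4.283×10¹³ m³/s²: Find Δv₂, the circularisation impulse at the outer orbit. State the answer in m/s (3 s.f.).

Δv ≈ 612 m/s

r₁ = 3390 + 259.5 = 3649.5 km = 3.6495×10⁶ m.
r₂ = 3390 + 9520 = 12910 km = 1.2910×10⁷ m.
Transfer ellipse a_t = (r₁ + r₂)/2 = 8.280×10⁶ m.
At r₁: circular v_c1 = √(μ/r₁) = 3426 m/s; transfer-periapsis v_p = √[μ(2/r₁ − 1/a_t)] = 4278 m/s.
At r₂: circular v_c2 = √(μ/r₂) = 1821 m/s; transfer-apoapsis v_a = √[μ(2/r₂ − 1/a_t)] = 1209 m/s.
Δv₂ = v_c2 − v_a = 612.2 m/s.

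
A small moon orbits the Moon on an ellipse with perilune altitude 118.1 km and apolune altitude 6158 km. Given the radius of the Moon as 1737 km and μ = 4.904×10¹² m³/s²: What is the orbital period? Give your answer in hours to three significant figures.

r_p = 1737 + 118.1 = 1855.1 km = 1.8551×10⁶ m.
r_a = 1737 + 6158 = 7895.0 km = 7.8950×10⁶ m.
Semi-major axis a = (r_p + r_a)/2 = (1855.1 + 7895.0)/2 = 4875.1 km = 4.875×10⁶ m.
By Kepler's third law T = 2π√(a³/μ) = 2π × 4.861×10³ = 3.054×10⁴ s.
= 8.483 hours.

T ≈ 8.48 hours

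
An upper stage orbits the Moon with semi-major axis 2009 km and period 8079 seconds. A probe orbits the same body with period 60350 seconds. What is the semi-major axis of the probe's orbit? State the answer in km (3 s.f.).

Kepler's third law: a³ ∝ T², so a₂ = a₁ (T₂/T₁)^(2/3).
T₂/T₁ = 7.470, (T₂/T₁)^(2/3) = 3.821.
a₂ = 2009 × 3.821 = 7677 km.

a₂ ≈ 7680 km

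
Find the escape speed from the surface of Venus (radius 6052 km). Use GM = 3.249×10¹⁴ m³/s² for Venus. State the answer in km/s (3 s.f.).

r = R = 6.052×10⁶ m.
Escape speed v_esc = √(2μ/r) = √(2 × 3.249×10¹⁴ / 6.052×10⁶) = √(1.074×10⁸) = 10360 m/s.
= 10.36 km/s.

v_esc ≈ 10.4 km/s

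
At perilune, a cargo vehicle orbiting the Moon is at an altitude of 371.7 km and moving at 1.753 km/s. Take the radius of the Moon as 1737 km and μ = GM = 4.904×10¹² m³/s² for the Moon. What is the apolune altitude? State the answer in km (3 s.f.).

apolune altitude ≈ 2370 km

r_p = 1737 + 371.7 = 2108.7 km = 2.109×10⁶ m.
Specific energy ε = v²/2 − μ/r = -7.891×10⁵ J/kg, so a = −μ/(2ε) = 3.107×10⁶ m.
The apsides satisfy r_p + r_a = 2a, so the apolune radius is 2a − r_p = 4.106×10⁶ m = 4106.0 km.
Apolune altitude = 4106.0 − 1737 = 2369.0 km.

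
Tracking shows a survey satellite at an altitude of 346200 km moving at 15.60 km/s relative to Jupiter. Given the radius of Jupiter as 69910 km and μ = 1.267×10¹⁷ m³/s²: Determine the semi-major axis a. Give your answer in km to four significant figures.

r = 69910 + 346200 = 4.1611×10⁵ km = 4.161×10⁸ m.
Specific orbital energy ε = v²/2 − μ/r = (15600)²/2 − 1.267×10¹⁷/4.161×10⁸ = -1.828×10⁸ J/kg.
Since ε = −μ/(2a), a = −μ/(2ε) = 3.465×10⁸ m = 3.4654×10⁵ km.

a ≈ 3.465×10⁵ km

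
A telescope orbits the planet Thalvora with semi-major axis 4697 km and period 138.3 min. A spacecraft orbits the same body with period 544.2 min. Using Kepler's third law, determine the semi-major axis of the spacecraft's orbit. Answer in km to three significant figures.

a₂ ≈ 11700 km

Kepler's third law: a³ ∝ T², so a₂ = a₁ (T₂/T₁)^(2/3).
T₂/T₁ = 3.935, (T₂/T₁)^(2/3) = 2.492.
a₂ = 4697 × 2.492 = 11710 km.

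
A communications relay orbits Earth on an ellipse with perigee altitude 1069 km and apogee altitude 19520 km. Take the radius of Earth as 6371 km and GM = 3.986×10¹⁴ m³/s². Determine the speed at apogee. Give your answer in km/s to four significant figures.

v ≈ 2.622 km/s

r_p = 6371 + 1069 = 7440.0 km = 7.4400×10⁶ m.
r_a = 6371 + 19520 = 25891 km = 2.5891×10⁷ m.
Semi-major axis a = (r_p + r_a)/2 = 16666 km = 1.667×10⁷ m.
Vis-viva: v² = μ(2/r − 1/a) = 3.986×10¹⁴ × (7.725×10⁻⁸ − 6.000×10⁻⁸) = 6.873×10⁶ m²/s².
v = 2622 m/s = 2.622 km/s.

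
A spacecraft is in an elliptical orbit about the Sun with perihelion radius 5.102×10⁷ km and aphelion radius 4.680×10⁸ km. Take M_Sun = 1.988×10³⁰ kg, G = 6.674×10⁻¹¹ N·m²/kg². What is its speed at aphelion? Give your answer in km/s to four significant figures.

μ = GM = 6.674×10⁻¹¹ × 1.988×10³⁰ = 1.327×10²⁰ m³/s².
Semi-major axis a = (r_p + r_a)/2 = 2.5951×10⁸ km = 2.595×10¹¹ m.
Vis-viva: v² = μ(2/r − 1/a) = 1.327×10²⁰ × (4.274×10⁻¹² − 3.853×10⁻¹²) = 5.574×10⁷ m²/s².
v = 7466 m/s = 7.466 km/s.

v ≈ 7.466 km/s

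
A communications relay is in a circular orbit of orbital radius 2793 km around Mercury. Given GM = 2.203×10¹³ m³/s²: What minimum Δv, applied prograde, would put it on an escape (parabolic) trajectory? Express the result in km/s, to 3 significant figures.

r = 2793 km = 2.793×10⁶ m.
Circular speed v_c = √(μ/r) = 2808 m/s.
Escape speed v_esc = √(2μ/r) = √2 × v_c = 3972 m/s.
Δv = v_esc − v_c = 1163 m/s = 1.163 km/s.

Δv ≈ 1.16 km/s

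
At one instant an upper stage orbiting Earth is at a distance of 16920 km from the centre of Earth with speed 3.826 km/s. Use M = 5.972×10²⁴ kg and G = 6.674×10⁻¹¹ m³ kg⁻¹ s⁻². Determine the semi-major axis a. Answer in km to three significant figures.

μ = GM = 6.674×10⁻¹¹ × 5.972×10²⁴ = 3.986×10¹⁴ m³/s².
r = 1.692×10⁷ m.
Vis-viva rearranged: 1/a = 2/r − v²/μ = 1.182×10⁻⁷ − 3.673×10⁻⁸ = 8.148×10⁻⁸ m⁻¹.
a = 1.227×10⁷ m = 12273 km.

a ≈ 12300 km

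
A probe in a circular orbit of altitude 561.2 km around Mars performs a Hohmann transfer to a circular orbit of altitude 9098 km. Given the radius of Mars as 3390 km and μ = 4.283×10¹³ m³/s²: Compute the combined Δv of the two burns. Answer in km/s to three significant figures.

r₁ = 3390 + 561.2 = 3951.2 km = 3.9512×10⁶ m.
r₂ = 3390 + 9098 = 12488 km = 1.2488×10⁷ m.
Transfer ellipse a_t = (r₁ + r₂)/2 = 8.220×10⁶ m.
At r₁: circular v_c1 = √(μ/r₁) = 3292 m/s; transfer-periapsis v_p = √[μ(2/r₁ − 1/a_t)] = 4058 m/s.
Δv₁ = v_p − v_c1 = 765.8 m/s.
At r₂: circular v_c2 = √(μ/r₂) = 1852 m/s; transfer-apoapsis v_a = √[μ(2/r₂ − 1/a_t)] = 1284 m/s.
Δv₂ = v_c2 − v_a = 567.9 m/s.
Total Δv = Δv₁ + Δv₂ = 1334 m/s = 1.334 km/s.

Δv_total ≈ 1.33 km/s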